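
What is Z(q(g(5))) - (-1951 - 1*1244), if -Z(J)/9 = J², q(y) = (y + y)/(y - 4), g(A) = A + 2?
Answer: 2999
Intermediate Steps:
g(A) = 2 + A
q(y) = 2*y/(-4 + y) (q(y) = (2*y)/(-4 + y) = 2*y/(-4 + y))
Z(J) = -9*J²
Z(q(g(5))) - (-1951 - 1*1244) = -9*4*(2 + 5)²/(-4 + (2 + 5))² - (-1951 - 1*1244) = -9*196/(-4 + 7)² - (-1951 - 1244) = -9*(2*7/3)² - 1*(-3195) = -9*(2*7*(⅓))² + 3195 = -9*(14/3)² + 3195 = -9*196/9 + 3195 = -196 + 3195 = 2999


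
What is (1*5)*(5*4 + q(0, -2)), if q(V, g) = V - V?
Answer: 100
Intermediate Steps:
q(V, g) = 0
(1*5)*(5*4 + q(0, -2)) = (1*5)*(5*4 + 0) = 5*(20 + 0) = 5*20 = 100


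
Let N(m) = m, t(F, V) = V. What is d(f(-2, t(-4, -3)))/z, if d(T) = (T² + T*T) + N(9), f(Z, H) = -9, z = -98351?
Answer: -171/98351 ≈ -0.0017387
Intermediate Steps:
d(T) = 9 + 2*T² (d(T) = (T² + T*T) + 9 = (T² + T²) + 9 = 2*T² + 9 = 9 + 2*T²)
d(f(-2, t(-4, -3)))/z = (9 + 2*(-9)²)/(-98351) = (9 + 2*81)*(-1/98351) = (9 + 162)*(-1/98351) = 171*(-1/98351) = -171/98351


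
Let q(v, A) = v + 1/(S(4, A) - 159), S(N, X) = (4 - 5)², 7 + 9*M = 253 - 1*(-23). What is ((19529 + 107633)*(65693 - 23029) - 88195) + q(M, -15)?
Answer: 7714565294899/1422 ≈ 5.4252e+9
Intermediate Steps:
M = 269/9 (M = -7/9 + (253 - 1*(-23))/9 = -7/9 + (253 + 23)/9 = -7/9 + (⅑)*276 = -7/9 + 92/3 = 269/9 ≈ 29.889)
S(N, X) = 1 (S(N, X) = (-1)² = 1)
q(v, A) = -1/158 + v (q(v, A) = v + 1/(1 - 159) = v + 1/(-158) = v - 1/158 = -1/158 + v)
((19529 + 107633)*(65693 - 23029) - 88195) + q(M, -15) = ((19529 + 107633)*(65693 - 23029) - 88195) + (-1/158 + 269/9) = (127162*42664 - 88195) + 42493/1422 = (5425239568 - 88195) + 42493/1422 = 5425151373 + 42493/1422 = 7714565294899/1422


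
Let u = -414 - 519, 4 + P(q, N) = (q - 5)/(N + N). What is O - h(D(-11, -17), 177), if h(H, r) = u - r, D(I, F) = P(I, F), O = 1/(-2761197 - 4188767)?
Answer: 7714460039/6949964 ≈ 1110.0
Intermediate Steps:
P(q, N) = -4 + (-5 + q)/(2*N) (P(q, N) = -4 + (q - 5)/(N + N) = -4 + (-5 + q)/((2*N)) = -4 + (-5 + q)*(1/(2*N)) = -4 + (-5 + q)/(2*N))
O = -1/6949964 (O = 1/(-6949964) = -1/6949964 ≈ -1.4389e-7)
D(I, F) = (-5 + I - 8*F)/(2*F)
u = -933
h(H, r) = -933 - r
O - h(D(-11, -17), 177) = -1/6949964 - (-933 - 1*177) = -1/6949964 - (-933 - 177) = -1/6949964 - 1*(-1110) = -1/6949964 + 1110 = 7714460039/6949964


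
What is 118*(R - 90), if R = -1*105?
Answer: -23010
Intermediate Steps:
R = -105
118*(R - 90) = 118*(-105 - 90) = 118*(-195) = -23010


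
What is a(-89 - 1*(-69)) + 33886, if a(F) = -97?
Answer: 33789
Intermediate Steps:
a(-89 - 1*(-69)) + 33886 = -97 + 33886 = 33789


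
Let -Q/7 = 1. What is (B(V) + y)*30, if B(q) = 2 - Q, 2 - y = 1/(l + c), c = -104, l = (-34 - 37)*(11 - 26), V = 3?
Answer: 317100/961 ≈ 329.97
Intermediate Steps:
l = 1065 (l = -71*(-15) = 1065)
Q = -7 (Q = -7*1 = -7)
y = 1921/961 (y = 2 - 1/(1065 - 104) = 2 - 1/961 = 1921/961 ≈ 1.9990)
B(q) = 9 (B(q) = 2 - 1*(-7) = 2 + 7 = 9)
(B(V) + y)*30 = (9 + 1921/961)*30 = (10570/961)*30 = 317100/961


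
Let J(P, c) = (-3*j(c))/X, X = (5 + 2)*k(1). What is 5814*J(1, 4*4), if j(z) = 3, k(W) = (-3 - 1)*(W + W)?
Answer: 26163/28 ≈ 934.39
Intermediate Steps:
k(W) = -8*W
X = -56 (X = (5 + 2)*(-8*1) = 7*(-8) = -56)
J(P, c) = 9/56 (J(P, c) = -3*3/(-56) = -9*(-1/56) = 9/56)
5814*J(1, 4*4) = 5814*(9/56) = 26163/28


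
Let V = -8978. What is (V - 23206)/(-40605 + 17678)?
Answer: 32184/22927 ≈ 1.4038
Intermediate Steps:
(V - 23206)/(-40605 + 17678) = (-8978 - 23206)/(-40605 + 17678) = -32184/(-22927) = -32184*(-1/22927) = 32184/22927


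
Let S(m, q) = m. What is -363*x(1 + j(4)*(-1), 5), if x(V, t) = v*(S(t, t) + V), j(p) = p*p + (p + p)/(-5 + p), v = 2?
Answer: 1452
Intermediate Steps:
j(p) = p**2 + 2*p/(-5 + p) (j(p) = p**2 + (2*p)/(-5 + p) = p**2 + 2*p/(-5 + p))
x(V, t) = 2*V + 2*t (x(V, t) = 2*(t + V) = 2*(V + t) = 2*V + 2*t)
-363*x(1 + j(4)*(-1), 5) = -363*(2*(1 + (4*(2 + 4**2 - 5*4)/(-5 + 4))*(-1)) + 2*5) = -363*(2*(1 + (4*(2 + 16 - 20)/(-1))*(-1)) + 10) = -363*(2*(1 + (4*(-1)*(-2))*(-1)) + 10) = -363*(2*(1 + 8*(-1)) + 10) = -363*(2*(1 - 8) + 10) = -363*(2*(-7) + 10) = -363*(-14 + 10) = -363*(-4) = 1452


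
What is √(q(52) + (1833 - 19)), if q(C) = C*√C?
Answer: √(1814 + 104*√13) ≈ 46.786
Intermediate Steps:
q(C) = C^(3/2)
√(q(52) + (1833 - 19)) = √(52^(3/2) + (1833 - 19)) = √(104*√13 + 1814) = √(1814 + 104*√13)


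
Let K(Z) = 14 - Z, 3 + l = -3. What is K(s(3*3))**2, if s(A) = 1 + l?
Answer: 361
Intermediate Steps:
l = -6 (l = -3 - 3 = -6)
s(A) = -5 (s(A) = 1 - 6 = -5)
K(s(3*3))**2 = (14 - 1*(-5))**2 = (14 + 5)**2 = 19**2 = 361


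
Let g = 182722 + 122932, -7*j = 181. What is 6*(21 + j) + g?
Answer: 2139374/7 ≈ 3.0563e+5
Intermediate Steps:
j = -181/7 (j = -⅐*181 = -181/7 ≈ -25.857)
g = 305654
6*(21 + j) + g = 6*(21 - 181/7) + 305654 = 6*(-34/7) + 305654 = -204/7 + 305654 = 2139374/7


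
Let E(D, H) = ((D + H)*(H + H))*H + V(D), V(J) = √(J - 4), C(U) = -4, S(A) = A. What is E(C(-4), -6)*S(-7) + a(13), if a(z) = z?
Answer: 5053 - 14*I*√2 ≈ 5053.0 - 19.799*I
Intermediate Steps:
V(J) = √(-4 + J)
E(D, H) = √(-4 + D) + 2*H²*(D + H) (E(D, H) = ((D + H)*(H + H))*H + √(-4 + D) = ((D + H)*(2*H))*H + √(-4 + D) = (2*H*(D + H))*H + √(-4 + D) = 2*H²*(D + H) + √(-4 + D) = √(-4 + D) + 2*H²*(D + H))
E(C(-4), -6)*S(-7) + a(13) = (√(-4 - 4) + 2*(-6)³ + 2*(-4)*(-6)²)*(-7) + 13 = (√(-8) + 2*(-216) + 2*(-4)*36)*(-7) + 13 = (2*I*√2 - 432 - 288)*(-7) + 13 = (-720 + 2*I*√2)*(-7) + 13 = (5040 - 14*I*√2) + 13 = 5053 - 14*I*√2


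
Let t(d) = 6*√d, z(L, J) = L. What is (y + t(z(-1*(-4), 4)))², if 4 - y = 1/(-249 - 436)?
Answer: 120143521/469225 ≈ 256.05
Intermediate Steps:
y = 2741/685 (y = 4 - 1/(-249 - 436) = 4 - 1/(-685) = 4 - 1*(-1/685) = 4 + 1/685 = 2741/685 ≈ 4.0015)
(y + t(z(-1*(-4), 4)))² = (2741/685 + 6*√(-1*(-4)))² = (2741/685 + 6*√4)² = (2741/685 + 6*2)² = (2741/685 + 12)² = (10961/685)² = 120143521/469225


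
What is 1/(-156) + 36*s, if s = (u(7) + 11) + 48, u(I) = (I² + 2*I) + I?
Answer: 724463/156 ≈ 4644.0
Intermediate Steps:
u(I) = I² + 3*I
s = 129 (s = (7*(3 + 7) + 11) + 48 = (7*10 + 11) + 48 = (70 + 11) + 48 = 81 + 48 = 129)
1/(-156) + 36*s = 1/(-156) + 36*129 = -1/156 + 4644 = 724463/156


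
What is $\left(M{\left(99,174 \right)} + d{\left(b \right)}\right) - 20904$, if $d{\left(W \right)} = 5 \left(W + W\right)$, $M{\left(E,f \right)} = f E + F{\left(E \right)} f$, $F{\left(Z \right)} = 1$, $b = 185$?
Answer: $-1654$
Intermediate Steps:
$M{\left(E,f \right)} = f + E f$ ($M{\left(E,f \right)} = f E + 1 f = E f + f = f + E f$)
$d{\left(W \right)} = 10 W$ ($d{\left(W \right)} = 5 \cdot 2 W = 10 W$)
$\left(M{\left(99,174 \right)} + d{\left(b \right)}\right) - 20904 = \left(174 \left(1 + 99\right) + 10 \cdot 185\right) - 20904 = \left(174 \cdot 100 + 1850\right) - 20904 = \left(17400 + 1850\right) - 20904 = 19250 - 20904 = -1654$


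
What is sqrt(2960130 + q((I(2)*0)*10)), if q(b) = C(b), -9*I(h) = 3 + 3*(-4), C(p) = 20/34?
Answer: 2*sqrt(213869435)/17 ≈ 1720.5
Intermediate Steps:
C(p) = 10/17 (C(p) = 20*(1/34) = 10/17)
I(h) = 1 (I(h) = -(3 + 3*(-4))/9 = -(3 - 12)/9 = -1/9*(-9) = 1)
q(b) = 10/17
sqrt(2960130 + q((I(2)*0)*10)) = sqrt(2960130 + 10/17) = sqrt(50322220/17) = 2*sqrt(213869435)/17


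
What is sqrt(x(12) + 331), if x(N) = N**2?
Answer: 5*sqrt(19) ≈ 21.794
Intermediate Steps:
sqrt(x(12) + 331) = sqrt(12**2 + 331) = sqrt(144 + 331) = sqrt(475) = 5*sqrt(19)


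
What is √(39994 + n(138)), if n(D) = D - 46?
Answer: 3*√4454 ≈ 200.21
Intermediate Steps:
n(D) = -46 + D
√(39994 + n(138)) = √(39994 + (-46 + 138)) = √(39994 + 92) = √40086 = 3*√4454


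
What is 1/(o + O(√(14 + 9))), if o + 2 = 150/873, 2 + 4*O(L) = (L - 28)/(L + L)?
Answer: -274627176/538662839 + 18968544*√23/538662839 ≈ -0.34095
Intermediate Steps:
O(L) = -½ + (-28 + L)/(8*L) (O(L) = -½ + ((L - 28)/(L + L))/4 = -½ + ((-28 + L)/((2*L)))/4 = -½ + ((-28 + L)*(1/(2*L)))/4 = -½ + ((-28 + L)/(2*L))/4 = -½ + (-28 + L)/(8*L))
o = -532/291 (o = -2 + 150/873 = -2 + 150*(1/873) = -2 + 50/291 = -532/291 ≈ -1.8282)
1/(o + O(√(14 + 9))) = 1/(-532/291 + (-28 - 3*√(14 + 9))/(8*(√(14 + 9)))) = 1/(-532/291 + (-28 - 3*√23)/(8*(√23))) = 1/(-532/291 + (√23/23)*(-28 - 3*√23)/8) = 1/(-532/291 + √23*(-28 - 3*√23)/184)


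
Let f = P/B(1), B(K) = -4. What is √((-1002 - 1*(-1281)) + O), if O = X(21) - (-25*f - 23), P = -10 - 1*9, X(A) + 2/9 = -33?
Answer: √13951/6 ≈ 19.686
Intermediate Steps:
X(A) = -299/9 (X(A) = -2/9 - 33 = -299/9)
P = -19 (P = -10 - 9 = -19)
f = 19/4 (f = -19/(-4) = -19*(-¼) = 19/4 ≈ 4.7500)
O = 3907/36 (O = -299/9 - (-25*19/4 - 23) = -299/9 - (-475/4 - 23) = -299/9 - 1*(-567/4) = -299/9 + 567/4 = 3907/36 ≈ 108.53)
√((-1002 - 1*(-1281)) + O) = √((-1002 - 1*(-1281)) + 3907/36) = √((-1002 + 1281) + 3907/36) = √(279 + 3907/36) = √(13951/36) = √13951/6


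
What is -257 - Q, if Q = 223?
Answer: -480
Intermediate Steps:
-257 - Q = -257 - 1*223 = -257 - 223 = -480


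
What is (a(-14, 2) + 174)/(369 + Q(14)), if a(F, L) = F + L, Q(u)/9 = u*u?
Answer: 6/79 ≈ 0.075949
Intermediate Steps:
Q(u) = 9*u**2 (Q(u) = 9*(u*u) = 9*u**2)
(a(-14, 2) + 174)/(369 + Q(14)) = ((-14 + 2) + 174)/(369 + 9*14**2) = (-12 + 174)/(369 + 9*196) = 162/(369 + 1764) = 162/2133 = 162*(1/2133) = 6/79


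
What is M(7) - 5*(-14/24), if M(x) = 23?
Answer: 311/12 ≈ 25.917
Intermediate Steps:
M(7) - 5*(-14/24) = 23 - 5*(-14/24) = 23 - 5*(-14*1/24) = 23 - 5*(-7)/12 = 23 - 1*(-35/12) = 23 + 35/12 = 311/12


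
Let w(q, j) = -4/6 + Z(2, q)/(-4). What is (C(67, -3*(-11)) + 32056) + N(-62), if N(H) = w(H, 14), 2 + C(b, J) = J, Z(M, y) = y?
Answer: 192611/6 ≈ 32102.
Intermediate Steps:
w(q, j) = -⅔ - q/4 (w(q, j) = -4/6 + q/(-4) = -4*⅙ + q*(-¼) = -⅔ - q/4)
C(b, J) = -2 + J
N(H) = -⅔ - H/4
(C(67, -3*(-11)) + 32056) + N(-62) = ((-2 - 3*(-11)) + 32056) + (-⅔ - ¼*(-62)) = ((-2 + 33) + 32056) + (-⅔ + 31/2) = (31 + 32056) + 89/6 = 32087 + 89/6 = 192611/6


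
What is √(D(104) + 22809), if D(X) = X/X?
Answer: √22810 ≈ 151.03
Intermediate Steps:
D(X) = 1
√(D(104) + 22809) = √(1 + 22809) = √22810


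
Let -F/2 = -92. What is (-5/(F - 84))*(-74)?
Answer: 37/10 ≈ 3.7000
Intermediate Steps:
F = 184 (F = -2*(-92) = 184)
(-5/(F - 84))*(-74) = (-5/(184 - 84))*(-74) = (-5/100)*(-74) = ((1/100)*(-5))*(-74) = -1/20*(-74) = 37/10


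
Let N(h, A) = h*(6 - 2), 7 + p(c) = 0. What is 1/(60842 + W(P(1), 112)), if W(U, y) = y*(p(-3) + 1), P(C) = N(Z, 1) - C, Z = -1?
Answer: 1/60170 ≈ 1.6620e-5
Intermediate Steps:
p(c) = -7 (p(c) = -7 + 0 = -7)
N(h, A) = 4*h (N(h, A) = h*4 = 4*h)
P(C) = -4 - C (P(C) = 4*(-1) - C = -4 - C)
W(U, y) = -6*y (W(U, y) = y*(-7 + 1) = y*(-6) = -6*y)
1/(60842 + W(P(1), 112)) = 1/(60842 - 6*112) = 1/(60842 - 672) = 1/60170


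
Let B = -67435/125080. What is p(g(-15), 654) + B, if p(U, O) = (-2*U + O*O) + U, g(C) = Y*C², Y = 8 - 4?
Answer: 10677215569/25016 ≈ 4.2682e+5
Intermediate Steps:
Y = 4
g(C) = 4*C²
p(U, O) = O² - U (p(U, O) = (-2*U + O²) + U = (O² - 2*U) + U = O² - U)
B = -13487/25016 (B = -67435*1/125080 = -13487/25016 ≈ -0.53913)
p(g(-15), 654) + B = (654² - 4*(-15)²) - 13487/25016 = (427716 - 4*225) - 13487/25016 = (427716 - 1*900) - 13487/25016 = (427716 - 900) - 13487/25016 = 426816 - 13487/25016 = 10677215569/25016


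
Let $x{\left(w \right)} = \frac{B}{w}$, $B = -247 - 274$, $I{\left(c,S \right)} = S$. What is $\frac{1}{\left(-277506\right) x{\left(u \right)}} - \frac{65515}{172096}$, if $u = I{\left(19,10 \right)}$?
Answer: $- \frac{4736098995715}{12440873706048} \approx -0.38069$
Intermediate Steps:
$u = 10$
$B = -521$
$x{\left(w \right)} = - \frac{521}{w}$
$\frac{1}{\left(-277506\right) x{\left(u \right)}} - \frac{65515}{172096} = \frac{1}{\left(-277506\right) \left(- \frac{521}{10}\right)} - \frac{65515}{172096} = - \frac{1}{277506 \left(\left(-521\right) \frac{1}{10}\right)} - \frac{65515}{172096} = - \frac{1}{277506 \left(- \frac{521}{10}\right)} - \frac{65515}{172096} = \left(- \frac{1}{277506}\right) \left(- \frac{10}{521}\right) - \frac{65515}{172096} = \frac{5}{72290313} - \frac{65515}{172096} = - \frac{4736098995715}{12440873706048}$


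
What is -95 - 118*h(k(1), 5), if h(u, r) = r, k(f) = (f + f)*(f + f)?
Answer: -685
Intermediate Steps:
k(f) = 4*f² (k(f) = (2*f)*(2*f) = 4*f²)
-95 - 118*h(k(1), 5) = -95 - 118*5 = -95 - 590 = -685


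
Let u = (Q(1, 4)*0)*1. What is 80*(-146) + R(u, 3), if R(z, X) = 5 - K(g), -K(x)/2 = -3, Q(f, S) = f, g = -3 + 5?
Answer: -11681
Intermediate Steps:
g = 2
K(x) = 6 (K(x) = -2*(-3) = 6)
u = 0 (u = (1*0)*1 = 0*1 = 0)
R(z, X) = -1 (R(z, X) = 5 - 1*6 = 5 - 6 = -1)
80*(-146) + R(u, 3) = 80*(-146) - 1 = -11680 - 1 = -11681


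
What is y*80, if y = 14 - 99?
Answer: -6800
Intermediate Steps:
y = -85
y*80 = -85*80 = -6800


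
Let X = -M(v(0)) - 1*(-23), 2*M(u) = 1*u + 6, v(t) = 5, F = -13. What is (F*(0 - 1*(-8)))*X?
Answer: -1820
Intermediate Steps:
M(u) = 3 + u/2 (M(u) = (1*u + 6)/2 = (u + 6)/2 = (6 + u)/2 = 3 + u/2)
X = 35/2 (X = -(3 + (½)*5) - 1*(-23) = -(3 + 5/2) + 23 = -1*11/2 + 23 = -11/2 + 23 = 35/2 ≈ 17.500)
(F*(0 - 1*(-8)))*X = -13*(0 - 1*(-8))*(35/2) = -13*(0 + 8)*(35/2) = -13*8*(35/2) = -104*35/2 = -1820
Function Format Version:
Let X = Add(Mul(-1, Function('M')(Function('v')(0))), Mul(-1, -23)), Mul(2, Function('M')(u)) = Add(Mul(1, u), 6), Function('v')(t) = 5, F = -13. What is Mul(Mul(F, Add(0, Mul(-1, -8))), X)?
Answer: -1820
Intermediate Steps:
Function('M')(u) = Add(3, Mul(Rational(1, 2), u)) (Function('M')(u) = Mul(Rational(1, 2), Add(Mul(1, u), 6)) = Mul(Rational(1, 2), Add(u, 6)) = Mul(Rational(1, 2), Add(6, u)) = Add(3, Mul(Rational(1, 2), u)))
X = Rational(35, 2) (X = Add(Mul(-1, Add(3, Mul(Rational(1, 2), 5))), Mul(-1, -23)) = Add(Mul(-1, Add(3, Rational(5, 2))), 23) = Add(Mul(-1, Rational(11, 2)), 23) = Add(Rational(-11, 2), 23) = Rational(35, 2) ≈ 17.500)
Mul(Mul(F, Add(0, Mul(-1, -8))), X) = Mul(Mul(-13, Add(0, Mul(-1, -8))), Rational(35, 2)) = Mul(Mul(-13, Add(0, 8)), Rational(35, 2)) = Mul(Mul(-13, 8), Rational(35, 2)) = Mul(-104, Rational(35, 2)) = -1820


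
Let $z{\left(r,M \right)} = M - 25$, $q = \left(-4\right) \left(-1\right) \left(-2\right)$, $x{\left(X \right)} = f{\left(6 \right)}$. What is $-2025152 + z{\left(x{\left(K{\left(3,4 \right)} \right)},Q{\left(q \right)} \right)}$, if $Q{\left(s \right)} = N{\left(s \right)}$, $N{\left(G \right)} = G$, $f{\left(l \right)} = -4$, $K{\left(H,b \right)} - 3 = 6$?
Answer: $-2025185$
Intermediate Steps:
$K{\left(H,b \right)} = 9$ ($K{\left(H,b \right)} = 3 + 6 = 9$)
$x{\left(X \right)} = -4$
$q = -8$ ($q = 4 \left(-2\right) = -8$)
$Q{\left(s \right)} = s$
$z{\left(r,M \right)} = -25 + M$
$-2025152 + z{\left(x{\left(K{\left(3,4 \right)} \right)},Q{\left(q \right)} \right)} = -2025152 - 33 = -2025185$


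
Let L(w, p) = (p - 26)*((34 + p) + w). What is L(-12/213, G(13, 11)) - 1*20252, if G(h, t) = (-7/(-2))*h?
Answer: -5311609/284 ≈ -18703.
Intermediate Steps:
G(h, t) = 7*h/2 (G(h, t) = (-7*(-1/2))*h = 7*h/2)
L(w, p) = (-26 + p)*(34 + p + w)
L(-12/213, G(13, 11)) - 1*20252 = (-884 + ((7/2)*13)**2 - (-312)/213 + 8*((7/2)*13) + ((7/2)*13)*(-12/213)) - 1*20252 = (-884 + (91/2)**2 - (-312)/213 + 8*(91/2) + 91*(-12*1/213)/2) - 20252 = (-884 + 8281/4 - 26*(-4/71) + 364 + (91/2)*(-4/71)) - 20252 = (-884 + 8281/4 + 104/71 + 364 - 182/71) - 20252 = 439959/284 - 20252 = -5311609/284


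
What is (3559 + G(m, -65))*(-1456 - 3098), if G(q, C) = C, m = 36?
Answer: -15911676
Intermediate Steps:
(3559 + G(m, -65))*(-1456 - 3098) = (3559 - 65)*(-1456 - 3098) = 3494*(-4554) = -15911676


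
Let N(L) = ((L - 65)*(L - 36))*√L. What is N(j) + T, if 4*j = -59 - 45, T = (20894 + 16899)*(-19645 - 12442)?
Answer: -1212663991 + 5642*I*√26 ≈ -1.2127e+9 + 28769.0*I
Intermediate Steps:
T = -1212663991 (T = 37793*(-32087) = -1212663991)
j = -26 (j = (-59 - 45)/4 = (¼)*(-104) = -26)
N(L) = √L*(-65 + L)*(-36 + L) (N(L) = ((-65 + L)*(-36 + L))*√L = √L*(-65 + L)*(-36 + L))
N(j) + T = √(-26)*(2340 + (-26)² - 101*(-26)) - 1212663991 = (I*√26)*(2340 + 676 + 2626) - 1212663991 = (I*√26)*5642 - 1212663991 = 5642*I*√26 - 1212663991 = -1212663991 + 5642*I*√26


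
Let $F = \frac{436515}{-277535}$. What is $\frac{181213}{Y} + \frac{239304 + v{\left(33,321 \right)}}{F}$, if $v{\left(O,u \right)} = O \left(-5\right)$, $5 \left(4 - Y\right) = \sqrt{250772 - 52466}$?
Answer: $- \frac{438094035998573}{2879631253} - \frac{2718195 \sqrt{22034}}{197906} \approx -1.5417 \cdot 10^{5}$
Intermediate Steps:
$F = - \frac{87303}{55507}$ ($F = 436515 \left(- \frac{1}{277535}\right) = - \frac{87303}{55507} \approx -1.5728$)
$Y = 4 - \frac{3 \sqrt{22034}}{5}$ ($Y = 4 - \frac{\sqrt{250772 - 52466}}{5} = 4 - \frac{\sqrt{198306}}{5} = 4 - \frac{3 \sqrt{22034}}{5} \approx -85.063$)
$v{\left(O,u \right)} = - 5 O$
$\frac{181213}{Y} + \frac{239304 + v{\left(33,321 \right)}}{F} = \frac{181213}{4 - \frac{3 \sqrt{22034}}{5}} + \frac{239304 - 165}{- \frac{87303}{55507}} = \frac{181213}{4 - \frac{3 \sqrt{22034}}{5}} + \left(239304 - 165\right) \left(- \frac{55507}{87303}\right) = \frac{181213}{4 - \frac{3 \sqrt{22034}}{5}} + 239139 \left(- \frac{55507}{87303}\right) = \frac{181213}{4 - \frac{3 \sqrt{22034}}{5}} - \frac{4424629491}{29101} = - \frac{4424629491}{29101} + \frac{181213}{4 - \frac{3 \sqrt{22034}}{5}}$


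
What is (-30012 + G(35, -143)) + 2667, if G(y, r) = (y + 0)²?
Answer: -26120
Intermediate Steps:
G(y, r) = y²
(-30012 + G(35, -143)) + 2667 = (-30012 + 35²) + 2667 = (-30012 + 1225) + 2667 = -28787 + 2667 = -26120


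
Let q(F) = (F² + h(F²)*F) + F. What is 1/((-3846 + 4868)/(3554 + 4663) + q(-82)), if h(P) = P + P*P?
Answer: -8217/30468168928264 ≈ -2.6969e-10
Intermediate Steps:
h(P) = P + P²
q(F) = F + F² + F³*(1 + F²) (q(F) = (F² + (F²*(1 + F²))*F) + F = (F² + F³*(1 + F²)) + F = F + F² + F³*(1 + F²))
1/((-3846 + 4868)/(3554 + 4663) + q(-82)) = 1/((-3846 + 4868)/(3554 + 4663) - 82*(1 - 82 + (-82)² + (-82)⁴)) = 1/(1022/8217 - 82*(1 - 82 + 6724 + 45212176)) = 1/(1022*(1/8217) - 82*45218819) = 1/(1022/8217 - 3707943158) = 1/(-30468168928264/8217) = -8217/30468168928264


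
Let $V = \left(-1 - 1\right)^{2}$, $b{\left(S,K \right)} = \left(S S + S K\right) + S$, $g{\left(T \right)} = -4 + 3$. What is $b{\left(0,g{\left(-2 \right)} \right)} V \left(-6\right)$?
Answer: $0$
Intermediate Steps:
$g{\left(T \right)} = -1$
$b{\left(S,K \right)} = S + S^{2} + K S$ ($b{\left(S,K \right)} = \left(S^{2} + K S\right) + S = S + S^{2} + K S$)
$V = 4$ ($V = \left(-2\right)^{2} = 4$)
$b{\left(0,g{\left(-2 \right)} \right)} V \left(-6\right) = 0 \left(1 - 1 + 0\right) 4 \left(-6\right) = 0 \cdot 0 \cdot 4 \left(-6\right) = 0 \cdot 4 \left(-6\right) = 0 \left(-6\right) = 0$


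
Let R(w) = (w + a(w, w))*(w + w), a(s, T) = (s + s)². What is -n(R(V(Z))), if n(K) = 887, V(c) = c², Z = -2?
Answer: -887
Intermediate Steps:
a(s, T) = 4*s² (a(s, T) = (2*s)² = 4*s²)
R(w) = 2*w*(w + 4*w²) (R(w) = (w + 4*w²)*(w + w) = (w + 4*w²)*(2*w) = 2*w*(w + 4*w²))
-n(R(V(Z))) = -1*887 = -887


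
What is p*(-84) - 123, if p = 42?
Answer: -3651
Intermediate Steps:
p*(-84) - 123 = 42*(-84) - 123 = -3528 - 123 = -3651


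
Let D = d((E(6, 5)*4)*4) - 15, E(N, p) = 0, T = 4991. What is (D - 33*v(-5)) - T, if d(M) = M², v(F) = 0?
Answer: -5006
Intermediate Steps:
D = -15 (D = ((0*4)*4)² - 15 = (0*4)² - 15 = 0² - 15 = 0 - 15 = -15)
(D - 33*v(-5)) - T = (-15 - 33*0) - 1*4991 = (-15 + 0) - 4991 = -15 - 4991 = -5006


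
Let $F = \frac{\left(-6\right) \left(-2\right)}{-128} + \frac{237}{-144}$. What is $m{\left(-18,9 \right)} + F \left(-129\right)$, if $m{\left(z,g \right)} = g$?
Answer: $\frac{7469}{32} \approx 233.41$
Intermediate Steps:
$F = - \frac{167}{96}$ ($F = 12 \left(- \frac{1}{128}\right) + 237 \left(- \frac{1}{144}\right) = - \frac{3}{32} - \frac{79}{48} = - \frac{167}{96} \approx -1.7396$)
$m{\left(-18,9 \right)} + F \left(-129\right) = 9 - - \frac{7181}{32} = 9 + \frac{7181}{32} = \frac{7469}{32}$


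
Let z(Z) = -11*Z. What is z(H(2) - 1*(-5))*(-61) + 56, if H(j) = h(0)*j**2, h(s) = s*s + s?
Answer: 3411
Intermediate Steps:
h(s) = s + s**2 (h(s) = s**2 + s = s + s**2)
H(j) = 0 (H(j) = (0*(1 + 0))*j**2 = (0*1)*j**2 = 0*j**2 = 0)
z(H(2) - 1*(-5))*(-61) + 56 = -11*(0 - 1*(-5))*(-61) + 56 = -11*(0 + 5)*(-61) + 56 = -11*5*(-61) + 56 = -55*(-61) + 56 = 3355 + 56 = 3411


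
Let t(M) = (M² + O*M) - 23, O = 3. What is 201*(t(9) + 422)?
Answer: 101907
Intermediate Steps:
t(M) = -23 + M² + 3*M (t(M) = (M² + 3*M) - 23 = -23 + M² + 3*M)
201*(t(9) + 422) = 201*((-23 + 9² + 3*9) + 422) = 201*((-23 + 81 + 27) + 422) = 201*(85 + 422) = 201*507 = 101907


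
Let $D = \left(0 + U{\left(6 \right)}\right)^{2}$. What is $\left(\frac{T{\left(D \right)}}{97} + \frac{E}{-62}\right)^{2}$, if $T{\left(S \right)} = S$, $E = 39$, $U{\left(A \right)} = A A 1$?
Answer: $\frac{5862811761}{36168196} \approx 162.1$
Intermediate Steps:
$U{\left(A \right)} = A^{2}$ ($U{\left(A \right)} = A^{2} \cdot 1 = A^{2}$)
$D = 1296$ ($D = \left(0 + 6^{2}\right)^{2} = \left(0 + 36\right)^{2} = 36^{2} = 1296$)
$\left(\frac{T{\left(D \right)}}{97} + \frac{E}{-62}\right)^{2} = \left(\frac{1296}{97} + \frac{39}{-62}\right)^{2} = \left(1296 \cdot \frac{1}{97} + 39 \left(- \frac{1}{62}\right)\right)^{2} = \left(\frac{1296}{97} - \frac{39}{62}\right)^{2} = \left(\frac{76569}{6014}\right)^{2} = \frac{5862811761}{36168196}$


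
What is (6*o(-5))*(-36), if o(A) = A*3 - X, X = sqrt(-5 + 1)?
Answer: 3240 + 432*I ≈ 3240.0 + 432.0*I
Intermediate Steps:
X = 2*I (X = sqrt(-4) = 2*I ≈ 2.0*I)
o(A) = -2*I + 3*A (o(A) = A*3 - 2*I = 3*A - 2*I = -2*I + 3*A)
(6*o(-5))*(-36) = (6*(-2*I + 3*(-5)))*(-36) = (6*(-2*I - 15))*(-36) = (6*(-15 - 2*I))*(-36) = (-90 - 12*I)*(-36) = 3240 + 432*I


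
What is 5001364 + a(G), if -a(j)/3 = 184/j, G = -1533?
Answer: 2555697188/511 ≈ 5.0014e+6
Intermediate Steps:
a(j) = -552/j
5001364 + a(G) = 5001364 - 552/(-1533) = 5001364 - 552*(-1/1533) = 5001364 + 184/511 = 2555697188/511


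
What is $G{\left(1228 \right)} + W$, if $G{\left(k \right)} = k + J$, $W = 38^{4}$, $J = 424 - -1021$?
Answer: $2087809$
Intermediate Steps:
$J = 1445$ ($J = 424 + 1021 = 1445$)
$W = 2085136$
$G{\left(k \right)} = 1445 + k$ ($G{\left(k \right)} = k + 1445 = 1445 + k$)
$G{\left(1228 \right)} + W = \left(1445 + 1228\right) + 2085136 = 2673 + 2085136 = 2087809$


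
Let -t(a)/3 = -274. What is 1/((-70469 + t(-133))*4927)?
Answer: -1/343150769 ≈ -2.9142e-9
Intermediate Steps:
t(a) = 822 (t(a) = -3*(-274) = 822)
1/((-70469 + t(-133))*4927) = 1/((-70469 + 822)*4927) = (1/4927)/(-69647) = -1/69647*1/4927 = -1/343150769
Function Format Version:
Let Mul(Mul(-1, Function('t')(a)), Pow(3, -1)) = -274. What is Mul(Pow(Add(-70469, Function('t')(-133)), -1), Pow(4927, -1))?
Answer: Rational(-1, 343150769) ≈ -2.9142e-9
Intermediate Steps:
Function('t')(a) = 822 (Function('t')(a) = Mul(-3, -274) = 822)
Mul(Pow(Add(-70469, Function('t')(-133)), -1), Pow(4927, -1)) = Mul(Pow(Add(-70469, 822), -1), Pow(4927, -1)) = Mul(Pow(-69647, -1), Rational(1, 4927)) = Mul(Rational(-1, 69647), Rational(1, 4927)) = Rational(-1, 343150769)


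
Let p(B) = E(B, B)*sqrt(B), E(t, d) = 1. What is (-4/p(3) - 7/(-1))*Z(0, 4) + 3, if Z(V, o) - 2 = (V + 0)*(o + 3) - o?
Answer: -11 + 8*sqrt(3)/3 ≈ -6.3812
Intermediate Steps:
Z(V, o) = 2 - o + V*(3 + o) (Z(V, o) = 2 + ((V + 0)*(o + 3) - o) = 2 + (V*(3 + o) - o) = 2 + (-o + V*(3 + o)) = 2 - o + V*(3 + o))
p(B) = sqrt(B) (p(B) = 1*sqrt(B) = sqrt(B))
(-4/p(3) - 7/(-1))*Z(0, 4) + 3 = (-4*sqrt(3)/3 - 7/(-1))*(2 - 1*4 + 3*0 + 0*4) + 3 = (-4*sqrt(3)/3 - 7*(-1))*(2 - 4 + 0 + 0) + 3 = (-4*sqrt(3)/3 + 7)*(-2) + 3 = (7 - 4*sqrt(3)/3)*(-2) + 3 = (-14 + 8*sqrt(3)/3) + 3 = -11 + 8*sqrt(3)/3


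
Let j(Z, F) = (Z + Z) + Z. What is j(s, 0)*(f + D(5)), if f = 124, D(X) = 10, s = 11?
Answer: 4422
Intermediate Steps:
j(Z, F) = 3*Z (j(Z, F) = 2*Z + Z = 3*Z)
j(s, 0)*(f + D(5)) = (3*11)*(124 + 10) = 33*134 = 4422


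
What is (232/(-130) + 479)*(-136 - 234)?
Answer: -2295406/13 ≈ -1.7657e+5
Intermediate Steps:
(232/(-130) + 479)*(-136 - 234) = (232*(-1/130) + 479)*(-370) = (-116/65 + 479)*(-370) = (31019/65)*(-370) = -2295406/13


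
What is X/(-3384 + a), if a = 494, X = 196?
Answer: -98/1445 ≈ -0.067820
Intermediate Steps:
X/(-3384 + a) = 196/(-3384 + 494) = 196/(-2890) = 196*(-1/2890) = -98/1445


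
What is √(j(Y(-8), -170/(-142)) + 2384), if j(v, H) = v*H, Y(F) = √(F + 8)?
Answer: 4*√149 ≈ 48.826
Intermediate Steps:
Y(F) = √(8 + F)
j(v, H) = H*v
√(j(Y(-8), -170/(-142)) + 2384) = √((-170/(-142))*√(8 - 8) + 2384) = √((-170*(-1/142))*√0 + 2384) = √((85/71)*0 + 2384) = √(0 + 2384) = √2384 = 4*√149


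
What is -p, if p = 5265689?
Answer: -5265689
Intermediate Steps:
-p = -1*5265689 = -5265689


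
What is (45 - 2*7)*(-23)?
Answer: -713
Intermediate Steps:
(45 - 2*7)*(-23) = (45 - 14)*(-23) = 31*(-23) = -713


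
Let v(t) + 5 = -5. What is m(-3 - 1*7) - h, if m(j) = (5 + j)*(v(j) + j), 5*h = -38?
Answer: 538/5 ≈ 107.60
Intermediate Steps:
h = -38/5 (h = (1/5)*(-38) = -38/5 ≈ -7.6000)
v(t) = -10 (v(t) = -5 - 5 = -10)
m(j) = (-10 + j)*(5 + j) (m(j) = (5 + j)*(-10 + j) = (-10 + j)*(5 + j))
m(-3 - 1*7) - h = (-50 + (-3 - 1*7)**2 - 5*(-3 - 1*7)) - 1*(-38/5) = (-50 + (-3 - 7)**2 - 5*(-3 - 7)) + 38/5 = (-50 + (-10)**2 - 5*(-10)) + 38/5 = (-50 + 100 + 50) + 38/5 = 100 + 38/5 = 538/5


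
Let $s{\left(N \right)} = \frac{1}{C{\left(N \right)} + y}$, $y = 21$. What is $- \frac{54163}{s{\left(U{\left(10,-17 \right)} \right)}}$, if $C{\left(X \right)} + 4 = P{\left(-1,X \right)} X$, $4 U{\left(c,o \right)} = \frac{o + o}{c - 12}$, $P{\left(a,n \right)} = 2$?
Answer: $- \frac{2762313}{2} \approx -1.3812 \cdot 10^{6}$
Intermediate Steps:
$U{\left(c,o \right)} = \frac{o}{2 \left(-12 + c\right)}$ ($U{\left(c,o \right)} = \frac{\left(o + o\right) \frac{1}{c - 12}}{4} = \frac{2 o \frac{1}{-12 + c}}{4} = \frac{o}{2 \left(-12 + c\right)}$)
$C{\left(X \right)} = -4 + 2 X$
$s{\left(N \right)} = \frac{1}{17 + 2 N}$ ($s{\left(N \right)} = \frac{1}{\left(-4 + 2 N\right) + 21} = \frac{1}{17 + 2 N}$)
$- \frac{54163}{s{\left(U{\left(10,-17 \right)} \right)}} = - \frac{54163}{\frac{1}{17 + 2 \cdot \frac{1}{2} \left(-17\right) \frac{1}{-12 + 10}}} = - \frac{54163}{\frac{1}{17 + 2 \cdot \frac{1}{2} \left(-17\right) \frac{1}{-2}}} = - \frac{54163}{\frac{1}{17 + 2 \cdot \frac{1}{2} \left(-17\right) \left(- \frac{1}{2}\right)}} = - \frac{54163}{\frac{1}{17 + 2 \cdot \frac{17}{4}}} = - \frac{54163}{\frac{1}{17 + \frac{17}{2}}} = - \frac{54163}{\frac{1}{\frac{51}{2}}} = - \frac{54163}{\frac{2}{51}} = \left(-54163\right) \frac{51}{2} = - \frac{2762313}{2}$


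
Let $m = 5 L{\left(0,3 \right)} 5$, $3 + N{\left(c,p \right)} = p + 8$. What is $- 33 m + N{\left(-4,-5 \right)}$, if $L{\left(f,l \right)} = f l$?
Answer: $0$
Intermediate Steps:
$N{\left(c,p \right)} = 5 + p$ ($N{\left(c,p \right)} = -3 + \left(p + 8\right) = -3 + \left(8 + p\right) = 5 + p$)
$m = 0$ ($m = 5 \cdot 0 \cdot 3 \cdot 5 = 5 \cdot 0 \cdot 5 = 0 \cdot 5 = 0$)
$- 33 m + N{\left(-4,-5 \right)} = \left(-33\right) 0 + \left(5 - 5\right) = 0 + 0 = 0$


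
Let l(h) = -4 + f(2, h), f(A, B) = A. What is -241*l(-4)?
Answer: 482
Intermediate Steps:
l(h) = -2 (l(h) = -4 + 2 = -2)
-241*l(-4) = -241*(-2) = 482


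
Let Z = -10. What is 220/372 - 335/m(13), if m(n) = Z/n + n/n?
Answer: -134950/93 ≈ -1451.1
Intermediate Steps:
m(n) = 1 - 10/n (m(n) = -10/n + n/n = -10/n + 1 = 1 - 10/n)
220/372 - 335/m(13) = 220/372 - 335*13/(-10 + 13) = 220*(1/372) - 335/((1/13)*3) = 55/93 - 335/3/13 = 55/93 - 335*13/3 = 55/93 - 4355/3 = -134950/93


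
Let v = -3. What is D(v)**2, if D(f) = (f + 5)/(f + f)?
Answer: 1/9 ≈ 0.11111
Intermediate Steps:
D(f) = (5 + f)/(2*f) (D(f) = (5 + f)/((2*f)) = (5 + f)*(1/(2*f)) = (5 + f)/(2*f))
D(v)**2 = ((1/2)*(5 - 3)/(-3))**2 = ((1/2)*(-1/3)*2)**2 = (-1/3)**2 = 1/9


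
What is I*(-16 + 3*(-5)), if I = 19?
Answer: -589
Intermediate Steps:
I*(-16 + 3*(-5)) = 19*(-16 + 3*(-5)) = 19*(-16 - 15) = 19*(-31) = -589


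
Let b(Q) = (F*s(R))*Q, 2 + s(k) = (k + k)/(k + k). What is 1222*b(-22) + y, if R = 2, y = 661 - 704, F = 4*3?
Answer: 322565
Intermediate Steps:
F = 12
y = -43
s(k) = -1 (s(k) = -2 + (k + k)/(k + k) = -2 + (2*k)/((2*k)) = -2 + (2*k)*(1/(2*k)) = -2 + 1 = -1)
b(Q) = -12*Q (b(Q) = (12*(-1))*Q = -12*Q)
1222*b(-22) + y = 1222*(-12*(-22)) - 43 = 1222*264 - 43 = 322608 - 43 = 322565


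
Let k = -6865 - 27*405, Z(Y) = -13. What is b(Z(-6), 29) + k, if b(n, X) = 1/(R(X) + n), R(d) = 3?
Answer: -178001/10 ≈ -17800.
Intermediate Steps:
k = -17800 (k = -6865 - 10935 = -17800)
b(n, X) = 1/(3 + n)
b(Z(-6), 29) + k = 1/(3 - 13) - 17800 = 1/(-10) - 17800 = -⅒ - 17800 = -178001/10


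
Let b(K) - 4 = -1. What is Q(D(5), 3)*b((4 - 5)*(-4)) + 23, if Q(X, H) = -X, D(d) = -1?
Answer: 26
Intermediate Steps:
b(K) = 3 (b(K) = 4 - 1 = 3)
Q(D(5), 3)*b((4 - 5)*(-4)) + 23 = -1*(-1)*3 + 23 = 1*3 + 23 = 3 + 23 = 26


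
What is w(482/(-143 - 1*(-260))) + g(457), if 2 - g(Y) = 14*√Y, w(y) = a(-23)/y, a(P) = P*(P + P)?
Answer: 62375/241 - 14*√457 ≈ -40.468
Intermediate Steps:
a(P) = 2*P² (a(P) = P*(2*P) = 2*P²)
w(y) = 1058/y (w(y) = (2*(-23)²)/y = (2*529)/y = 1058/y)
g(Y) = 2 - 14*√Y
w(482/(-143 - 1*(-260))) + g(457) = 1058/((482/(-143 - 1*(-260)))) + (2 - 14*√457) = 1058/((482/(-143 + 260))) + (2 - 14*√457) = 1058/((482/117)) + (2 - 14*√457) = 1058/((482*(1/117))) + (2 - 14*√457) = 1058/(482/117) + (2 - 14*√457) = 1058*(117/482) + (2 - 14*√457) = 61893/241 + (2 - 14*√457) = 62375/241 - 14*√457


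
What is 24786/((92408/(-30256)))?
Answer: -93740652/11551 ≈ -8115.4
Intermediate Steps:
24786/((92408/(-30256))) = 24786/((92408*(-1/30256))) = 24786/(-11551/3782) = 24786*(-3782/11551) = -93740652/11551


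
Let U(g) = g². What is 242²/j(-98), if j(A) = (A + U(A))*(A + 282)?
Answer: 14641/437276 ≈ 0.033482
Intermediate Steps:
j(A) = (282 + A)*(A + A²) (j(A) = (A + A²)*(A + 282) = (A + A²)*(282 + A) = (282 + A)*(A + A²))
242²/j(-98) = 242²/((-98*(282 + (-98)² + 283*(-98)))) = 58564/((-98*(282 + 9604 - 27734))) = 58564/((-98*(-17848))) = 58564/1749104 = 58564*(1/1749104) = 14641/437276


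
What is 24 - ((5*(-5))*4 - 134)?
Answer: 258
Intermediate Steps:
24 - ((5*(-5))*4 - 134) = 24 - (-25*4 - 134) = 24 - (-100 - 134) = 24 - 1*(-234) = 24 + 234 = 258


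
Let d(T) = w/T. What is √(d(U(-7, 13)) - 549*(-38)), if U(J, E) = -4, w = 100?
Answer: √20837 ≈ 144.35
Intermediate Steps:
d(T) = 100/T
√(d(U(-7, 13)) - 549*(-38)) = √(100/(-4) - 549*(-38)) = √(100*(-¼) + 20862) = √(-25 + 20862) = √20837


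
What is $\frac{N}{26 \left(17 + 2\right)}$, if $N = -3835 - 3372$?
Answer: $- \frac{7207}{494} \approx -14.589$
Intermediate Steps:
$N = -7207$ ($N = -3835 - 3372 = -7207$)
$\frac{N}{26 \left(17 + 2\right)} = - \frac{7207}{26 \left(17 + 2\right)} = - \frac{7207}{26 \cdot 19} = - \frac{7207}{494}$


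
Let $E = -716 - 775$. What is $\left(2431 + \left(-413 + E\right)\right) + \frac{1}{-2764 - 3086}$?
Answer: $\frac{3082949}{5850} \approx 527.0$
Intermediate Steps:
$E = -1491$ ($E = -716 - 775 = -1491$)
$\left(2431 + \left(-413 + E\right)\right) + \frac{1}{-2764 - 3086} = \left(2431 - 1904\right) + \frac{1}{-2764 - 3086} = \left(2431 - 1904\right) + \frac{1}{-5850} = 527 - \frac{1}{5850} = \frac{3082949}{5850}$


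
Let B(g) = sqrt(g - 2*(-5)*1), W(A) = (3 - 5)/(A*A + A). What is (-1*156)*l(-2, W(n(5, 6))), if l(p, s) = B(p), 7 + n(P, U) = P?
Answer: -312*sqrt(2) ≈ -441.23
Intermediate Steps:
n(P, U) = -7 + P
W(A) = -2/(A + A**2) (W(A) = -2/(A**2 + A) = -2/(A + A**2))
B(g) = sqrt(10 + g) (B(g) = sqrt(g + 10*1) = sqrt(g + 10) = sqrt(10 + g))
l(p, s) = sqrt(10 + p)
(-1*156)*l(-2, W(n(5, 6))) = (-1*156)*sqrt(10 - 2) = -312*sqrt(2)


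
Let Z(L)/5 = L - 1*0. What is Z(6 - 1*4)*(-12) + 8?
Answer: -112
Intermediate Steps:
Z(L) = 5*L (Z(L) = 5*(L - 1*0) = 5*(L + 0) = 5*L)
Z(6 - 1*4)*(-12) + 8 = (5*(6 - 1*4))*(-12) + 8 = (5*(6 - 4))*(-12) + 8 = (5*2)*(-12) + 8 = 10*(-12) + 8 = -120 + 8 = -112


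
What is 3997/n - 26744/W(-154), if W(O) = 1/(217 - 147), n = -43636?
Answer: -81690086877/43636 ≈ -1.8721e+6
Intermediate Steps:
W(O) = 1/70
3997/n - 26744/W(-154) = 3997/(-43636) - 26744/1/70 = 3997*(-1/43636) - 26744*70 = -3997/43636 - 1872080 = -81690086877/43636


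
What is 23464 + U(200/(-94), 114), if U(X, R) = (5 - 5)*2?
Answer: 23464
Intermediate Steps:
U(X, R) = 0 (U(X, R) = 0*2 = 0)
23464 + U(200/(-94), 114) = 23464 + 0 = 23464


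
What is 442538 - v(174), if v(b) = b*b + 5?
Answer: 412257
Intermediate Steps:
v(b) = 5 + b² (v(b) = b² + 5 = 5 + b²)
442538 - v(174) = 442538 - (5 + 174²) = 442538 - (5 + 30276) = 442538 - 1*30281 = 442538 - 30281 = 412257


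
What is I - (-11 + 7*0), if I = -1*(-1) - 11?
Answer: 1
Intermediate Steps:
I = -10 (I = 1 - 11 = -10)
I - (-11 + 7*0) = -10 - (-11 + 7*0) = -10 - (-11 + 0) = -10 - 1*(-11) = -10 + 11 = 1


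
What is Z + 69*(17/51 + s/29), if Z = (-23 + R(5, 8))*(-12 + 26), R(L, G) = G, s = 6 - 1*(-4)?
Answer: -4733/29 ≈ -163.21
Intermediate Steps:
s = 10 (s = 6 + 4 = 10)
Z = -210 (Z = (-23 + 8)*(-12 + 26) = -15*14 = -210)
Z + 69*(17/51 + s/29) = -210 + 69*(17/51 + 10/29) = -210 + 69*(17*(1/51) + 10*(1/29)) = -210 + 69*(⅓ + 10/29) = -210 + 69*(59/87) = -210 + 1357/29 = -4733/29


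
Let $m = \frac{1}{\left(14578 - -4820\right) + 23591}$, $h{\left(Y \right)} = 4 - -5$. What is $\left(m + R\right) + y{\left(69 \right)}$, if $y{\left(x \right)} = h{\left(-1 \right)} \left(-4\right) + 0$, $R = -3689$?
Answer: $- \frac{160134024}{42989} \approx -3725.0$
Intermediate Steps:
$h{\left(Y \right)} = 9$ ($h{\left(Y \right)} = 4 + 5 = 9$)
$y{\left(x \right)} = -36$ ($y{\left(x \right)} = 9 \left(-4\right) + 0 = -36 + 0 = -36$)
$m = \frac{1}{42989}$ ($m = \frac{1}{\left(14578 + 4820\right) + 23591} = \frac{1}{19398 + 23591} = \frac{1}{42989} \approx 2.3262 \cdot 10^{-5}$)
$\left(m + R\right) + y{\left(69 \right)} = \left(\frac{1}{42989} - 3689\right) - 36 = - \frac{158586420}{42989} - 36 = - \frac{160134024}{42989}$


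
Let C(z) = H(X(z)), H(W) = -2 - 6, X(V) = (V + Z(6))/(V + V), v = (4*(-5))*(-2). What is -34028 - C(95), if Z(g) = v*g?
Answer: -34020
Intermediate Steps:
v = 40 (v = -20*(-2) = 40)
Z(g) = 40*g
X(V) = (240 + V)/(2*V) (X(V) = (V + 40*6)/(V + V) = (V + 240)/((2*V)) = (240 + V)*(1/(2*V)) = (240 + V)/(2*V))
H(W) = -8
C(z) = -8
-34028 - C(95) = -34028 - 1*(-8) = -34028 + 8 = -34020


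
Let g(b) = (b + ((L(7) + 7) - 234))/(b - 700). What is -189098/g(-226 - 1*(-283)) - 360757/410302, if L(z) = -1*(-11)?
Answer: -49888683284591/65238018 ≈ -7.6472e+5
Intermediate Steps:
L(z) = 11
g(b) = (-216 + b)/(-700 + b) (g(b) = (b + ((11 + 7) - 234))/(b - 700) = (b + (18 - 234))/(-700 + b) = (b - 216)/(-700 + b) = (-216 + b)/(-700 + b))
-189098/g(-226 - 1*(-283)) - 360757/410302 = -189098*(-700 + (-226 - 1*(-283)))/(-216 + (-226 - 1*(-283))) - 360757/410302 = -189098*(-700 + (-226 + 283))/(-216 + (-226 + 283)) - 360757*1/410302 = -189098*(-700 + 57)/(-216 + 57) - 360757/410302 = -189098/(-159/(-643)) - 360757/410302 = -189098/((-1/643*(-159))) - 360757/410302 = -189098/159/643 - 360757/410302 = -189098*643/159 - 360757/410302 = -121590014/159 - 360757/410302 = -49888683284591/65238018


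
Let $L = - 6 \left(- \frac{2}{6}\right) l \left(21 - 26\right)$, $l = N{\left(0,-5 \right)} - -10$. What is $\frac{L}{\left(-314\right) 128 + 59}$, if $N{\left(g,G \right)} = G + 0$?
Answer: $\frac{50}{40133} \approx 0.0012459$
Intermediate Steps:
$N{\left(g,G \right)} = G$
$l = 5$ ($l = -5 - -10 = -5 + 10 = 5$)
$L = -50$ ($L = - 6 \left(- \frac{2}{6}\right) 5 \left(21 - 26\right) = - 6 \left(\left(-2\right) \frac{1}{6}\right) 5 \left(21 - 26\right) = \left(-6\right) \left(- \frac{1}{3}\right) 5 \left(-5\right) = 2 \cdot 5 \left(-5\right) = 10 \left(-5\right) = -50$)
$\frac{L}{\left(-314\right) 128 + 59} = - \frac{50}{\left(-314\right) 128 + 59} = - \frac{50}{-40192 + 59} = - \frac{50}{-40133} = \left(-50\right) \left(- \frac{1}{40133}\right) = \frac{50}{40133}$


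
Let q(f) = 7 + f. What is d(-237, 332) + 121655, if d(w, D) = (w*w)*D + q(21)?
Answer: 18769791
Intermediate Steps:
d(w, D) = 28 + D*w**2 (d(w, D) = (w*w)*D + (7 + 21) = w**2*D + 28 = D*w**2 + 28 = 28 + D*w**2)
d(-237, 332) + 121655 = (28 + 332*(-237)**2) + 121655 = (28 + 332*56169) + 121655 = (28 + 18648108) + 121655 = 18648136 + 121655 = 18769791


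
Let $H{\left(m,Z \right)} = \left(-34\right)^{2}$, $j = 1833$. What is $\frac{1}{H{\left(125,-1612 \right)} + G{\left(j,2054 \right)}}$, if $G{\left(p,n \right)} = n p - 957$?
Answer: $\frac{1}{3765181} \approx 2.6559 \cdot 10^{-7}$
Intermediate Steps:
$G{\left(p,n \right)} = -957 + n p$
$H{\left(m,Z \right)} = 1156$
$\frac{1}{H{\left(125,-1612 \right)} + G{\left(j,2054 \right)}} = \frac{1}{1156 + \left(-957 + 2054 \cdot 1833\right)} = \frac{1}{1156 + \left(-957 + 3764982\right)} = \frac{1}{1156 + 3764025} = \frac{1}{3765181}$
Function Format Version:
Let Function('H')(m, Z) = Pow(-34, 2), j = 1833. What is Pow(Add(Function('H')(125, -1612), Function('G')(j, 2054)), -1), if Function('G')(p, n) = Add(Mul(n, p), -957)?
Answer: Rational(1, 3765181) ≈ 2.6559e-7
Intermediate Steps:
Function('G')(p, n) = Add(-957, Mul(n, p))
Function('H')(m, Z) = 1156
Pow(Add(Function('H')(125, -1612), Function('G')(j, 2054)), -1) = Pow(Add(1156, Add(-957, Mul(2054, 1833))), -1) = Pow(Add(1156, Add(-957, 3764982)), -1) = Pow(Add(1156, 3764025), -1) = Pow(3765181, -1) = Rational(1, 3765181)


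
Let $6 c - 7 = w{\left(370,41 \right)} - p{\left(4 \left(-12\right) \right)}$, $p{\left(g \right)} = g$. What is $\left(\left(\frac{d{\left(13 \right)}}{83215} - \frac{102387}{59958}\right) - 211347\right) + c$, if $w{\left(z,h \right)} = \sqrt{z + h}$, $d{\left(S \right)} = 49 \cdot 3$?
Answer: $- \frac{58581030405708}{277189165} + \frac{\sqrt{411}}{6} \approx -2.1134 \cdot 10^{5}$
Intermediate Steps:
$d{\left(S \right)} = 147$
$w{\left(z,h \right)} = \sqrt{h + z}$
$c = \frac{55}{6} + \frac{\sqrt{411}}{6}$ ($c = \frac{7}{6} + \frac{\sqrt{41 + 370} - 4 \left(-12\right)}{6} = \frac{7}{6} + \frac{\sqrt{411} - -48}{6} = \frac{7}{6} + \frac{\sqrt{411} + 48}{6} = \frac{7}{6} + \frac{48 + \sqrt{411}}{6} = \frac{7}{6} + \left(8 + \frac{\sqrt{411}}{6}\right) = \frac{55}{6} + \frac{\sqrt{411}}{6} \approx 12.546$)
$\left(\left(\frac{d{\left(13 \right)}}{83215} - \frac{102387}{59958}\right) - 211347\right) + c = \left(\left(\frac{147}{83215} - \frac{102387}{59958}\right) - 211347\right) + \left(\frac{55}{6} + \frac{\sqrt{411}}{6}\right) = \left(\left(147 \cdot \frac{1}{83215} - \frac{34129}{19986}\right) - 211347\right) + \left(\frac{55}{6} + \frac{\sqrt{411}}{6}\right) = \left(\left(\frac{147}{83215} - \frac{34129}{19986}\right) - 211347\right) + \left(\frac{55}{6} + \frac{\sqrt{411}}{6}\right) = \left(- \frac{2837106793}{1663134990} - 211347\right) + \left(\frac{55}{6} + \frac{\sqrt{411}}{6}\right) = - \frac{351501427838323}{1663134990} + \left(\frac{55}{6} + \frac{\sqrt{411}}{6}\right) = - \frac{58581030405708}{277189165} + \frac{\sqrt{411}}{6}$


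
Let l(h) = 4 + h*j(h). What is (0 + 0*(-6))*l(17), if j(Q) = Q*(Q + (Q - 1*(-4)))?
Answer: 0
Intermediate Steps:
j(Q) = Q*(4 + 2*Q) (j(Q) = Q*(Q + (Q + 4)) = Q*(Q + (4 + Q)) = Q*(4 + 2*Q))
l(h) = 4 + 2*h²*(2 + h) (l(h) = 4 + h*(2*h*(2 + h)) = 4 + 2*h²*(2 + h))
(0 + 0*(-6))*l(17) = (0 + 0*(-6))*(4 + 2*17²*(2 + 17)) = (0 + 0)*(4 + 2*289*19) = 0*(4 + 10982) = 0*10986 = 0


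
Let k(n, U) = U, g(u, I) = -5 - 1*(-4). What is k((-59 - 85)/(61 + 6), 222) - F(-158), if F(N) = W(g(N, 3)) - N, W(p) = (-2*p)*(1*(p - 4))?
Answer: 74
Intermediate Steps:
g(u, I) = -1 (g(u, I) = -5 + 4 = -1)
W(p) = -2*p*(-4 + p) (W(p) = (-2*p)*(1*(-4 + p)) = (-2*p)*(-4 + p) = -2*p*(-4 + p))
F(N) = -10 - N (F(N) = 2*(-1)*(4 - 1*(-1)) - N = 2*(-1)*(4 + 1) - N = 2*(-1)*5 - N = -10 - N)
k((-59 - 85)/(61 + 6), 222) - F(-158) = 222 - (-10 - 1*(-158)) = 222 - (-10 + 158) = 222 - 1*148 = 222 - 148 = 74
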